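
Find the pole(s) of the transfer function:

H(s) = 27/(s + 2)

Pole is where denominator = 0: s + 2 = 0, so s = -2.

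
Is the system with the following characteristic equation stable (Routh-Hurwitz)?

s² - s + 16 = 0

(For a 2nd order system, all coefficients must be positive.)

Coefficients: 1, -1, 16. b=-1 not positive, so system is unstable.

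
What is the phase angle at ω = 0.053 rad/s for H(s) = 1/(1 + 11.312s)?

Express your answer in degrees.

Phase = -arctan(ωτ) = -arctan(0.053 × 11.312) = -30.9°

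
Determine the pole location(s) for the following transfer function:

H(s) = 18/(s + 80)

Pole is where denominator = 0: s + 80 = 0, so s = -80.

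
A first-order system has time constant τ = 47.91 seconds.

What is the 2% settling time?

For first-order system, 2% settling time ≈ 4τ = 4 × 47.91 = 191.64 s.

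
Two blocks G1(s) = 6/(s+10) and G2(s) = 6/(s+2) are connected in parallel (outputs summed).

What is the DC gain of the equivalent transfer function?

Parallel: G_eq = G1 + G2. DC gain = G1(0) + G2(0) = 6/10 + 6/2 = 0.6 + 3 = 3.6.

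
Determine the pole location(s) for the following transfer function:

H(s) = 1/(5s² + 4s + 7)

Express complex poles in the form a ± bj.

Discriminant = 4² - 4×5×7 = 16 - 140 = -124 < 0, so the poles are a complex conjugate pair s = (-4 ± j√124)/(2×5). Real part = -4/(2×5) = -4/10 = -0.4; imaginary part = ±√124/(2×5) ≈ 1.1136. Poles: s = -0.4 ± 1.1136j.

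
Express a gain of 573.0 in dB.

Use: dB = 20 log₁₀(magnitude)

dB = 20 log₁₀(573.0) = 55.2 dB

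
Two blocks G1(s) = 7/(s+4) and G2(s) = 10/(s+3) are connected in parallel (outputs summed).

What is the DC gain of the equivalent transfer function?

Parallel: G_eq = G1 + G2. DC gain = G1(0) + G2(0) = 7/4 + 10/3 = 1.75 + 3.3333 = 5.0833.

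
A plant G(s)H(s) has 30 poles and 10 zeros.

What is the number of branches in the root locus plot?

Root locus has n branches where n = number of poles = 30.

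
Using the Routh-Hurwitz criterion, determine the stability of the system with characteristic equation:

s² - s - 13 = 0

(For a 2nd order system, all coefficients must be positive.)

Coefficients: 1, -1, -13. b=-1, c=-13 not positive, so system is unstable.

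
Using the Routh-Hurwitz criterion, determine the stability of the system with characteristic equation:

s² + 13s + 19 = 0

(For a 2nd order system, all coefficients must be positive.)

Coefficients: 1, 13, 19. All positive, so system is stable.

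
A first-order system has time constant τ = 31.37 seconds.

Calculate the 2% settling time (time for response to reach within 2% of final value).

For first-order system, 2% settling time ≈ 4τ = 4 × 31.37 = 125.48 s.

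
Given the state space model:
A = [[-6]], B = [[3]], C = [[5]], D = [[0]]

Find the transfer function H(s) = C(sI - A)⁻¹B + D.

(sI - A)⁻¹ = 1/(s + 6). H(s) = 5 × 3/(s + 6) + 0 = 15/(s + 6).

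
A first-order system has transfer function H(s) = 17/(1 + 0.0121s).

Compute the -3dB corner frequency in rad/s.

Corner frequency = 1/τ = 1/0.0121 = 82.645 rad/s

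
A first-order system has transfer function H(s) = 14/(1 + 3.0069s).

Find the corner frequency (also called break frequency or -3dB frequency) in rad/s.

Corner frequency = 1/τ = 1/3.0069 = 0.333 rad/s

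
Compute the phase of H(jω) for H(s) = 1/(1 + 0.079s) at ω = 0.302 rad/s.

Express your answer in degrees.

Phase = -arctan(ωτ) = -arctan(0.302 × 0.079) = -1.4°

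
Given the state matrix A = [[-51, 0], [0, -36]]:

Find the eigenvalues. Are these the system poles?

For diagonal matrix, eigenvalues are diagonal entries: λ₁ = -51, λ₂ = -36. Eigenvalues of A = system poles.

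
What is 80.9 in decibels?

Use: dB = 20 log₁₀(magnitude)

dB = 20 log₁₀(80.9) = 38.2 dB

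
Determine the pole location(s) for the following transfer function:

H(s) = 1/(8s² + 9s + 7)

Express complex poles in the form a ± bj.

Discriminant = 9² - 4×8×7 = 81 - 224 = -143 < 0, so the poles are a complex conjugate pair s = (-9 ± j√143)/(2×8). Real part = -9/(2×8) = -9/16 = -0.5625; imaginary part = ±√143/(2×8) ≈ 0.7474. Poles: s = -0.5625 ± 0.7474j.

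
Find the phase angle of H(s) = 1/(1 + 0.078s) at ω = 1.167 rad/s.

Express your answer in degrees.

Phase = -arctan(ωτ) = -arctan(1.167 × 0.078) = -5.2°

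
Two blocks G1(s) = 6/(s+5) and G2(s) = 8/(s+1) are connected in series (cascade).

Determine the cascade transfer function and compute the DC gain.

Series: multiply transfer functions. G_eq = 6/(s+5) × 8/(s+1) = 48/((s+5)(s+1)). DC gain = 48/(5×1) = 9.6.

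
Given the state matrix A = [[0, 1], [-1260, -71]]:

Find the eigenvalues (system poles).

det(A - λI) = λ² - (-71)λ + 1260 = (λ - (-36))(λ - (-35)). Eigenvalues: -36, -35.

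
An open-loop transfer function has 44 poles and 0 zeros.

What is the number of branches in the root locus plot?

Root locus has n branches where n = number of poles = 44.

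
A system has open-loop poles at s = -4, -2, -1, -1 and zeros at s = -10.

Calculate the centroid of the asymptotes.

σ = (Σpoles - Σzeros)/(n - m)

σ = (Σpoles - Σzeros)/(n - m) = (-8 - (-10))/(4 - 1) = 2/3 = 0.67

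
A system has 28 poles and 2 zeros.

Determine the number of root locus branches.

Root locus has n branches where n = number of poles = 28.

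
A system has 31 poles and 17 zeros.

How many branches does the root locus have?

Root locus has n branches where n = number of poles = 31.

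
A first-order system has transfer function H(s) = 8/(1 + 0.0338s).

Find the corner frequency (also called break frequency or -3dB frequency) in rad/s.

Corner frequency = 1/τ = 1/0.0338 = 29.586 rad/s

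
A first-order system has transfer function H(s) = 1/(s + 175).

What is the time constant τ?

For H(s) = 1/(s + 1/τ), the pole is at -1/τ = -175, so τ = 1/175 = 0.0057 s.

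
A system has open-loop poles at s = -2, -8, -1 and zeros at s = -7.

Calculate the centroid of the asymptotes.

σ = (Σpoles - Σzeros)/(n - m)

σ = (Σpoles - Σzeros)/(n - m) = (-11 - (-7))/(3 - 1) = -4/2 = -2.0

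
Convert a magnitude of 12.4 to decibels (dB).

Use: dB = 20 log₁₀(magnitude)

dB = 20 log₁₀(12.4) = 21.9 dB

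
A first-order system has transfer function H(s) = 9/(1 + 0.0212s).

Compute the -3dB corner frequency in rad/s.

Corner frequency = 1/τ = 1/0.0212 = 47.17 rad/s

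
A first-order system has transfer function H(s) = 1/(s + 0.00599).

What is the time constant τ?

For H(s) = 1/(s + 1/τ), the pole is at -1/τ = -0.00599, so τ = 1/0.00599 = 166.9 s.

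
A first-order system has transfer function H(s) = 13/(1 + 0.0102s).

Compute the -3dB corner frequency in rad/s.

Corner frequency = 1/τ = 1/0.0102 = 98.039 rad/s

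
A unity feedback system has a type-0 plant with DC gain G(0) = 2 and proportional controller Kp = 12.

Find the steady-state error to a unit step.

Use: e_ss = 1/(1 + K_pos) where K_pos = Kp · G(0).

K_pos = Kp · G(0) = 12 × 2 = 24. e_ss = 1/(1 + 24) = 0.04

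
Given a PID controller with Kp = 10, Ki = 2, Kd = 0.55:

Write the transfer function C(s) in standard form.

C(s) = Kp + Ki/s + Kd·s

Substituting values: C(s) = 10 + 2/s + 0.55s = (0.55s² + 10s + 2)/s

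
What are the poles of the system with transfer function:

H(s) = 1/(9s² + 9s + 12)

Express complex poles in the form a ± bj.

Discriminant = 9² - 4×9×12 = 81 - 432 = -351 < 0, so the poles are a complex conjugate pair s = (-9 ± j√351)/(2×9). Real part = -9/(2×9) = -9/18 = -0.5; imaginary part = ±√351/(2×9) ≈ 1.0408. Poles: s = -0.5 ± 1.0408j.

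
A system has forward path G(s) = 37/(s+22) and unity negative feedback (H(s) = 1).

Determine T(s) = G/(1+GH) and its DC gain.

T(s) = G/(1+GH) = [37/(s+22)] / [1 + 37/(s+22)] = 37/(s+22+37) = 37/(s+59). DC gain = 37/59 = 0.6271.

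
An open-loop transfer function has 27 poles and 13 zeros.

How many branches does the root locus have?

Root locus has n branches where n = number of poles = 27.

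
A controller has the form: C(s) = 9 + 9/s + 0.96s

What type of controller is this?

This is a Proportional-Integral-Derivative (PID) controller.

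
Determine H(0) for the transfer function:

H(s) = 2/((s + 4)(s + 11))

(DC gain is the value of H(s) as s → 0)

DC gain = H(0) = 2/(4 × 11) = 2/44 = 0.0455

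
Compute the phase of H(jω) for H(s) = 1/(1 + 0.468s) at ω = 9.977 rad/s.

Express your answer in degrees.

Phase = -arctan(ωτ) = -arctan(9.977 × 0.468) = -77.9°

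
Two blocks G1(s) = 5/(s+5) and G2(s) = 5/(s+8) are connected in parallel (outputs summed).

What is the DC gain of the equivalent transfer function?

Parallel: G_eq = G1 + G2. DC gain = G1(0) + G2(0) = 5/5 + 5/8 = 1 + 0.625 = 1.625.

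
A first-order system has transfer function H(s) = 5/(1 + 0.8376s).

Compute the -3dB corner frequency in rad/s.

Corner frequency = 1/τ = 1/0.8376 = 1.194 rad/s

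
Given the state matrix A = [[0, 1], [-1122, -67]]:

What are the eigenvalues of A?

det(A - λI) = λ² - (-67)λ + 1122 = (λ - (-34))(λ - (-33)). Eigenvalues: -34, -33.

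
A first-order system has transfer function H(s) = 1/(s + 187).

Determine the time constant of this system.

For H(s) = 1/(s + 1/τ), the pole is at -1/τ = -187, so τ = 1/187 = 0.0053 s.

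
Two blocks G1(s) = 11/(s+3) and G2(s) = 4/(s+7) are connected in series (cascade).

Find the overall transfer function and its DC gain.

Series: multiply transfer functions. G_eq = 11/(s+3) × 4/(s+7) = 44/((s+3)(s+7)). DC gain = 44/(3×7) = 2.0952.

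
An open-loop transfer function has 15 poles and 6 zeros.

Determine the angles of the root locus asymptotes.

n - m = 15 - 6 = 9. Angles: θk = (2k + 1)·180°/9 = 20°, 60°, 100°, 140°, 180°, 220°, 260°, 300°, 340°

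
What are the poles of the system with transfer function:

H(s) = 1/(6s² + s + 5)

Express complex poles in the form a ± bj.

Discriminant = 1² - 4×6×5 = 1 - 120 = -119 < 0, so the poles are a complex conjugate pair s = (-1 ± j√119)/(2×6). Real part = -1/(2×6) = -1/12 ≈ -0.0833; imaginary part = ±√119/(2×6) ≈ 0.9091. Poles: s = -0.0833 ± 0.9091j.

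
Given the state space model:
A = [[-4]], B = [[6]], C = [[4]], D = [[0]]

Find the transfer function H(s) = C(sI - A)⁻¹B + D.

(sI - A)⁻¹ = 1/(s + 4). H(s) = 4 × 6/(s + 4) + 0 = 24/(s + 4).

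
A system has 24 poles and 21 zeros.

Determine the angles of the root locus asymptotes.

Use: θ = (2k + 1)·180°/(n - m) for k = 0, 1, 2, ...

n - m = 24 - 21 = 3. Angles: θk = (2k + 1)·180°/3 = 60°, 180°, 300°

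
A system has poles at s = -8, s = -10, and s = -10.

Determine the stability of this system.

All poles are in the left half-plane. System is stable.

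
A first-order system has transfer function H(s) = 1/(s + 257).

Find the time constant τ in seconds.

For H(s) = 1/(s + 1/τ), the pole is at -1/τ = -257, so τ = 1/257 = 0.0039 s.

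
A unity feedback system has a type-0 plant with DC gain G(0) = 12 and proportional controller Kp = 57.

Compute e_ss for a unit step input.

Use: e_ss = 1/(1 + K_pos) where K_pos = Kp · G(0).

K_pos = Kp · G(0) = 57 × 12 = 684. e_ss = 1/(1 + 684) = 0.0015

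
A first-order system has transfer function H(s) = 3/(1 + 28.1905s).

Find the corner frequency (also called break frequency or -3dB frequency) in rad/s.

Corner frequency = 1/τ = 1/28.1905 = 0.035 rad/s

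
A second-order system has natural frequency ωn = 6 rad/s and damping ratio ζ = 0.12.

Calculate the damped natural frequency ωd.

ωd = ωn√(1 - ζ²) = 6√(1 - 0.12²) = 5.96 rad/s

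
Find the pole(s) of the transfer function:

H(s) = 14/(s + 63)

Pole is where denominator = 0: s + 63 = 0, so s = -63.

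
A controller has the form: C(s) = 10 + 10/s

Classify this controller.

This is a Proportional-Integral (PI) controller.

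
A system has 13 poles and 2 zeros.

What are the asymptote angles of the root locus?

n - m = 13 - 2 = 11. Angles: θk = (2k + 1)·180°/11 = 16.36°, 49.09°, 81.82°, 114.55°, 147.27°, 180°, 212.73°, 245.45°, 278.18°, 310.91°, 343.64°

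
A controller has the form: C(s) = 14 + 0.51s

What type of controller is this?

This is a Proportional-Derivative (PD) controller.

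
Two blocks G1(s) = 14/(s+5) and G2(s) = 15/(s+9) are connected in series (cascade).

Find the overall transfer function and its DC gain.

Series: multiply transfer functions. G_eq = 14/(s+5) × 15/(s+9) = 210/((s+5)(s+9)). DC gain = 210/(5×9) = 4.6667.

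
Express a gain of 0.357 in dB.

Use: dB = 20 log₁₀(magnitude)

dB = 20 log₁₀(0.357) = -8.9 dB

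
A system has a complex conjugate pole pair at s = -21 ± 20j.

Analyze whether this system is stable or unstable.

Real part of poles is -21 (< 0, left half-plane). Stable.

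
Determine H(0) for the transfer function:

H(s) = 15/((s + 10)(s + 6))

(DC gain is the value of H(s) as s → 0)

DC gain = H(0) = 15/(10 × 6) = 15/60 = 0.25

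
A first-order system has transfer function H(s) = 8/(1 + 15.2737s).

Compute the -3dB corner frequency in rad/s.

Corner frequency = 1/τ = 1/15.2737 = 0.065 rad/s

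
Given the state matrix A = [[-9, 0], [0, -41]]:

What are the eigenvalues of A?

For diagonal matrix, eigenvalues are diagonal entries: λ₁ = -9, λ₂ = -41.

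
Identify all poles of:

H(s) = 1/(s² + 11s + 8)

Discriminant = 11² - 4×1×8 = 121 - 32 = 89 > 0, so two distinct real poles. Using quadratic formula: s = (-11 ± √89)/(2×1) = (-11 ± √89)/2, with √89 ≈ 9.4340. s₁ ≈ -0.7830, s₂ ≈ -10.2170. Poles: s₁ = -0.7830, s₂ = -10.2170.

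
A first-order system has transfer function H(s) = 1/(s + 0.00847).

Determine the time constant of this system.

For H(s) = 1/(s + 1/τ), the pole is at -1/τ = -0.00847, so τ = 1/0.00847 = 118.1 s.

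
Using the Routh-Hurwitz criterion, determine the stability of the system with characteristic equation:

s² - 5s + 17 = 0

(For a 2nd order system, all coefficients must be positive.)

Coefficients: 1, -5, 17. b=-5 not positive, so system is unstable.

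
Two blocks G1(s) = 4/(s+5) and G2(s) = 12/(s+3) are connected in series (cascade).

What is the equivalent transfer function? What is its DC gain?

Series: multiply transfer functions. G_eq = 4/(s+5) × 12/(s+3) = 48/((s+5)(s+3)). DC gain = 48/(5×3) = 3.2.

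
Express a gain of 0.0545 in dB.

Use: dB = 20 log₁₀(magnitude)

dB = 20 log₁₀(0.0545) = -25.3 dB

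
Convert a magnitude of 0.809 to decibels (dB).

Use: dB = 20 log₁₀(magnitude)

dB = 20 log₁₀(0.809) = -1.8 dB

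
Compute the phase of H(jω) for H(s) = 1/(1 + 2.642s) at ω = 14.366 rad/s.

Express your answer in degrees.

Phase = -arctan(ωτ) = -arctan(14.366 × 2.642) = -88.5°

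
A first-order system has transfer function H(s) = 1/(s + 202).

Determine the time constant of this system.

For H(s) = 1/(s + 1/τ), the pole is at -1/τ = -202, so τ = 1/202 = 0.0050 s.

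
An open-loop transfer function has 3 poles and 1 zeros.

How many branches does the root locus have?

Root locus has n branches where n = number of poles = 3.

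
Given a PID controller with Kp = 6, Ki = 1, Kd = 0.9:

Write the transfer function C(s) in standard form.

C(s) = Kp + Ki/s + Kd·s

Substituting values: C(s) = 6 + 1/s + 0.9s = (0.9s² + 6s + 1)/s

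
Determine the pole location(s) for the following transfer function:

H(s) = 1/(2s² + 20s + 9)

Discriminant = 20² - 4×2×9 = 400 - 72 = 328 > 0, so two distinct real poles. Using quadratic formula: s = (-20 ± √328)/(2×2) = (-20 ± √328)/4, with √328 ≈ 18.1108. s₁ ≈ -0.4723, s₂ ≈ -9.5277. Poles: s₁ = -0.4723, s₂ = -9.5277.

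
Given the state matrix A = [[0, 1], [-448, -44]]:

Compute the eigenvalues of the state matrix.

det(A - λI) = λ² - (-44)λ + 448 = (λ - (-28))(λ - (-16)). Eigenvalues: -28, -16.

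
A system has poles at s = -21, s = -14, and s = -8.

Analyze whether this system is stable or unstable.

All poles are in the left half-plane. System is stable.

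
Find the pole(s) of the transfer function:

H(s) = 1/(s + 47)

Pole is where denominator = 0: s + 47 = 0, so s = -47.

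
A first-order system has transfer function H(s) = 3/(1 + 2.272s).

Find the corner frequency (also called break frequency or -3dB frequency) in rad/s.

Corner frequency = 1/τ = 1/2.272 = 0.44 rad/s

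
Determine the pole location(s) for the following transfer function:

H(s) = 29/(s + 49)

Pole is where denominator = 0: s + 49 = 0, so s = -49.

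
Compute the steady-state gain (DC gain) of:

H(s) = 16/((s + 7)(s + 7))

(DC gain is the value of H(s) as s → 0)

DC gain = H(0) = 16/(7 × 7) = 16/49 = 0.3265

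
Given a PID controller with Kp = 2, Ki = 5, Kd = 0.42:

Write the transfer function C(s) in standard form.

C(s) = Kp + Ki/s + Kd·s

Substituting values: C(s) = 2 + 5/s + 0.42s = (0.42s² + 2s + 5)/s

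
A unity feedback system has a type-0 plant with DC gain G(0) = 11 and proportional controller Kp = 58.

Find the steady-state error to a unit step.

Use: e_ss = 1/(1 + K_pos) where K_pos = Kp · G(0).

K_pos = Kp · G(0) = 58 × 11 = 638. e_ss = 1/(1 + 638) = 0.0016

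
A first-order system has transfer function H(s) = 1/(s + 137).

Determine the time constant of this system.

For H(s) = 1/(s + 1/τ), the pole is at -1/τ = -137, so τ = 1/137 = 0.0073 s.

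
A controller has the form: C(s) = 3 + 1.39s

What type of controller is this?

This is a Proportional-Derivative (PD) controller.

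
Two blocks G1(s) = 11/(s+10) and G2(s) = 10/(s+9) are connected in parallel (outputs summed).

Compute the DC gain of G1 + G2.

Parallel: G_eq = G1 + G2. DC gain = G1(0) + G2(0) = 11/10 + 10/9 = 1.1 + 1.1111 = 2.2111.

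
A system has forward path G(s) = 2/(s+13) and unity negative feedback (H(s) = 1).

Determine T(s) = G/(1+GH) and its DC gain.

T(s) = G/(1+GH) = [2/(s+13)] / [1 + 2/(s+13)] = 2/(s+13+2) = 2/(s+15). DC gain = 2/15 = 0.1333.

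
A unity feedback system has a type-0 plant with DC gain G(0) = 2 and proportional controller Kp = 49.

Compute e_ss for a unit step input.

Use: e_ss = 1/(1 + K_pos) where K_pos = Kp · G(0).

K_pos = Kp · G(0) = 49 × 2 = 98. e_ss = 1/(1 + 98) = 0.0101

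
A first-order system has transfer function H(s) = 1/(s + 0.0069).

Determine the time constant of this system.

For H(s) = 1/(s + 1/τ), the pole is at -1/τ = -0.0069, so τ = 1/0.0069 = 144.9 s.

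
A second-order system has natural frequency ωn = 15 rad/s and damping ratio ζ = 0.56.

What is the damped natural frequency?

ωd = ωn√(1 - ζ²) = 15√(1 - 0.56²) = 12.43 rad/s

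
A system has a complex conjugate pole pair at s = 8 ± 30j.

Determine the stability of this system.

Real part of poles is 8 (> 0, right half-plane). Unstable.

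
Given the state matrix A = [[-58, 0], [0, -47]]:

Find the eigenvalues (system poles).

For diagonal matrix, eigenvalues are diagonal entries: λ₁ = -58, λ₂ = -47.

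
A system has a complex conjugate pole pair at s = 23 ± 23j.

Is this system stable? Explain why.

Real part of poles is 23 (> 0, right half-plane). Unstable.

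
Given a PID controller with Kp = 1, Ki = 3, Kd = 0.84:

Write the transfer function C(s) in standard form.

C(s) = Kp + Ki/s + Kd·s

Substituting values: C(s) = 1 + 3/s + 0.84s = (0.84s² + s + 3)/s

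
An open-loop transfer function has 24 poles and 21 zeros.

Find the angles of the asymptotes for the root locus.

n - m = 24 - 21 = 3. Angles: θk = (2k + 1)·180°/3 = 60°, 180°, 300°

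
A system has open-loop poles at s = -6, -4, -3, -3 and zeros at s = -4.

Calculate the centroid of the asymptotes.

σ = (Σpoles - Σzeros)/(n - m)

σ = (Σpoles - Σzeros)/(n - m) = (-16 - (-4))/(4 - 1) = -12/3 = -4.0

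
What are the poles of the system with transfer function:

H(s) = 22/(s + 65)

Pole is where denominator = 0: s + 65 = 0, so s = -65.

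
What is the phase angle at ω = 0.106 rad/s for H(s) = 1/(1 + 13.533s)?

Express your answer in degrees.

Phase = -arctan(ωτ) = -arctan(0.106 × 13.533) = -55.1°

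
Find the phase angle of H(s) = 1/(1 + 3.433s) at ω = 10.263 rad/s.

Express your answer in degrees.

Phase = -arctan(ωτ) = -arctan(10.263 × 3.433) = -88.4°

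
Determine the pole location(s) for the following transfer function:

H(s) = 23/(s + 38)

Pole is where denominator = 0: s + 38 = 0, so s = -38.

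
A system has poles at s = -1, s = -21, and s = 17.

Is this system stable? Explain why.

Pole(s) at s = 17 are not in the left half-plane. System is unstable.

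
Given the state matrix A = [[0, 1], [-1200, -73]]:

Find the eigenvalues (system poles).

det(A - λI) = λ² - (-73)λ + 1200 = (λ - (-25))(λ - (-48)). Eigenvalues: -25, -48.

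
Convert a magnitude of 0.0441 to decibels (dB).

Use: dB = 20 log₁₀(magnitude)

dB = 20 log₁₀(0.0441) = -27.1 dB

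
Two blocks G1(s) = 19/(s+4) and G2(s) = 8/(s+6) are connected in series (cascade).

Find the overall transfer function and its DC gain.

Series: multiply transfer functions. G_eq = 19/(s+4) × 8/(s+6) = 152/((s+4)(s+6)). DC gain = 152/(4×6) = 6.3333.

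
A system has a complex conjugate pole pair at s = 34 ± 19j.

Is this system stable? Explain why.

Real part of poles is 34 (> 0, right half-plane). Unstable.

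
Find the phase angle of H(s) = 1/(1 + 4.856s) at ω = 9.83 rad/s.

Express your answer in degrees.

Phase = -arctan(ωτ) = -arctan(9.83 × 4.856) = -88.8°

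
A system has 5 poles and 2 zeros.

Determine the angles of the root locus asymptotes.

n - m = 5 - 2 = 3. Angles: θk = (2k + 1)·180°/3 = 60°, 180°, 300°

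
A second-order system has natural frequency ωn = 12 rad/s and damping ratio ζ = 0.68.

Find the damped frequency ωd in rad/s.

ωd = ωn√(1 - ζ²) = 12√(1 - 0.68²) = 8.8 rad/s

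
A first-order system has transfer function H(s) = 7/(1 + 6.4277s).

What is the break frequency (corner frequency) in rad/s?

Corner frequency = 1/τ = 1/6.4277 = 0.156 rad/s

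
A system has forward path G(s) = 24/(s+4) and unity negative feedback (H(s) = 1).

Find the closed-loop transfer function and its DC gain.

T(s) = G/(1+GH) = [24/(s+4)] / [1 + 24/(s+4)] = 24/(s+4+24) = 24/(s+28). DC gain = 24/28 = 0.8571.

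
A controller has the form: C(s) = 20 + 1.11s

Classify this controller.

This is a Proportional-Derivative (PD) controller.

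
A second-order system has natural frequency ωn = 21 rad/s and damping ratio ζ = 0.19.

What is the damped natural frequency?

ωd = ωn√(1 - ζ²) = 21√(1 - 0.19²) = 20.62 rad/s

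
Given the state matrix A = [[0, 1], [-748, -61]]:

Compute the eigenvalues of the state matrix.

det(A - λI) = λ² - (-61)λ + 748 = (λ - (-44))(λ - (-17)). Eigenvalues: -44, -17.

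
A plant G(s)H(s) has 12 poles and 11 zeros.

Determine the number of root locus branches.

Root locus has n branches where n = number of poles = 12.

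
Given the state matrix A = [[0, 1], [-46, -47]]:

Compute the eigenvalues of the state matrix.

det(A - λI) = λ² - (-47)λ + 46 = (λ - (-1))(λ - (-46)). Eigenvalues: -1, -46.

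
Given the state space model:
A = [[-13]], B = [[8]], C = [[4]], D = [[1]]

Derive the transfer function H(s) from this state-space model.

(sI - A)⁻¹ = 1/(s + 13). H(s) = 4×8/(s + 13) + 1 = (s + 45)/(s + 13).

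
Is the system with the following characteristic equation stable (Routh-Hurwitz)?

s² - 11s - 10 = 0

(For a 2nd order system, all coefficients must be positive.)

Coefficients: 1, -11, -10. b=-11, c=-10 not positive, so system is unstable.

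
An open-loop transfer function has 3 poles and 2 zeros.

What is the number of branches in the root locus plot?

Root locus has n branches where n = number of poles = 3.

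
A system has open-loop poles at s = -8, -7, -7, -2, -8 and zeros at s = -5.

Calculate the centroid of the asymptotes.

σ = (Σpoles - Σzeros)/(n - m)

σ = (Σpoles - Σzeros)/(n - m) = (-32 - (-5))/(5 - 1) = -27/4 = -6.75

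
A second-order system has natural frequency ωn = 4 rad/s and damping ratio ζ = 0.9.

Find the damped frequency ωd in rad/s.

ωd = ωn√(1 - ζ²) = 4√(1 - 0.9²) = 1.74 rad/s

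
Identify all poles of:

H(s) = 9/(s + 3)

Pole is where denominator = 0: s + 3 = 0, so s = -3.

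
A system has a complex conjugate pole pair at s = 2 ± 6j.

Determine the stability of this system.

Real part of poles is 2 (> 0, right half-plane). Unstable.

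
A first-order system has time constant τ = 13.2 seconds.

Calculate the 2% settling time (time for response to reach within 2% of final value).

For first-order system, 2% settling time ≈ 4τ = 4 × 13.2 = 52.8 s.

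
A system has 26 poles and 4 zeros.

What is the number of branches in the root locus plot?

Root locus has n branches where n = number of poles = 26.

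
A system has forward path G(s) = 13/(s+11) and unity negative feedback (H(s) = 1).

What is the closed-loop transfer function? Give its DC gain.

T(s) = G/(1+GH) = [13/(s+11)] / [1 + 13/(s+11)] = 13/(s+11+13) = 13/(s+24). DC gain = 13/24 = 0.5417.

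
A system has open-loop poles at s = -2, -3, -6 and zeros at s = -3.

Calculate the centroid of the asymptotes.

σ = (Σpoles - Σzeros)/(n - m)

σ = (Σpoles - Σzeros)/(n - m) = (-11 - (-3))/(3 - 1) = -8/2 = -4.0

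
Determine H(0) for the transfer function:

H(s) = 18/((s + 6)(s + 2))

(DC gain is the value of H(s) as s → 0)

DC gain = H(0) = 18/(6 × 2) = 18/12 = 1.5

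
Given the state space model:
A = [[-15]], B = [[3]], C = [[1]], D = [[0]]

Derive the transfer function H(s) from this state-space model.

(sI - A)⁻¹ = 1/(s + 15). H(s) = 1 × 3/(s + 15) + 0 = 3/(s + 15).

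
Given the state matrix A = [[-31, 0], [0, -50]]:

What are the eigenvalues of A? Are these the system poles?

For diagonal matrix, eigenvalues are diagonal entries: λ₁ = -31, λ₂ = -50. Eigenvalues of A = system poles.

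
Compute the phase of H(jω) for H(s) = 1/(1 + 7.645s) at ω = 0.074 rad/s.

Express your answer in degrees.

Phase = -arctan(ωτ) = -arctan(0.074 × 7.645) = -29.5°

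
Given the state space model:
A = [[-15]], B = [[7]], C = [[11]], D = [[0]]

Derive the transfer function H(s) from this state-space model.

(sI - A)⁻¹ = 1/(s + 15). H(s) = 11 × 7/(s + 15) + 0 = 77/(s + 15).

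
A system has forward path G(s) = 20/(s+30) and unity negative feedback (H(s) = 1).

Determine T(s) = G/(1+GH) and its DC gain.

T(s) = G/(1+GH) = [20/(s+30)] / [1 + 20/(s+30)] = 20/(s+30+20) = 20/(s+50). DC gain = 20/50 = 0.4.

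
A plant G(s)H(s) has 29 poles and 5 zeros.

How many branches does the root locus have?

Root locus has n branches where n = number of poles = 29.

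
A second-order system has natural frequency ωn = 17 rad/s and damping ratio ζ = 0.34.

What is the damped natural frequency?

ωd = ωn√(1 - ζ²) = 17√(1 - 0.34²) = 15.99 rad/s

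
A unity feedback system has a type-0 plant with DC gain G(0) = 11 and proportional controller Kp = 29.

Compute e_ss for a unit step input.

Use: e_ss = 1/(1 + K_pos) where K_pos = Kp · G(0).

K_pos = Kp · G(0) = 29 × 11 = 319. e_ss = 1/(1 + 319) = 0.003125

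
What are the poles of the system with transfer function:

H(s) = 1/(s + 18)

Pole is where denominator = 0: s + 18 = 0, so s = -18.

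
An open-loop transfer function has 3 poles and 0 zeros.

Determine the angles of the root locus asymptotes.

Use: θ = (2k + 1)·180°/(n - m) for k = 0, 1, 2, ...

n - m = 3 - 0 = 3. Angles: θk = (2k + 1)·180°/3 = 60°, 180°, 300°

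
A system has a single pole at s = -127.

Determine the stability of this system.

Pole at s = -127 is in the left half-plane. Stable.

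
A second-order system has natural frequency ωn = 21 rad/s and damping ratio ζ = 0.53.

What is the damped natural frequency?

ωd = ωn√(1 - ζ²) = 21√(1 - 0.53²) = 17.81 rad/s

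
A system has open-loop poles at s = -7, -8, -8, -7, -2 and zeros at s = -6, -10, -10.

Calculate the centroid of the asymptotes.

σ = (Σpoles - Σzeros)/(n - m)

σ = (Σpoles - Σzeros)/(n - m) = (-32 - (-26))/(5 - 3) = -6/2 = -3.0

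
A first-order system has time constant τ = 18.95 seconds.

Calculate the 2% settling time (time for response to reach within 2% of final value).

For first-order system, 2% settling time ≈ 4τ = 4 × 18.95 = 75.8 s.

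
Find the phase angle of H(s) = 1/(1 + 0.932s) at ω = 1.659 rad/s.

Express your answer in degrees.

Phase = -arctan(ωτ) = -arctan(1.659 × 0.932) = -57.1°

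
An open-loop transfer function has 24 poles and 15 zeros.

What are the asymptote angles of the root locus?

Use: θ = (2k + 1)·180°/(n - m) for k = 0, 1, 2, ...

n - m = 24 - 15 = 9. Angles: θk = (2k + 1)·180°/9 = 20°, 60°, 100°, 140°, 180°, 220°, 260°, 300°, 340°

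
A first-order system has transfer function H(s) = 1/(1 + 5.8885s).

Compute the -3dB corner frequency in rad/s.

Corner frequency = 1/τ = 1/5.8885 = 0.17 rad/s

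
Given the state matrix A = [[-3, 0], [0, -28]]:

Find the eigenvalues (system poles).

For diagonal matrix, eigenvalues are diagonal entries: λ₁ = -3, λ₂ = -28.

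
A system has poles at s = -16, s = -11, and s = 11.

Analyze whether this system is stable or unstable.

Pole(s) at s = 11 are not in the left half-plane. System is unstable.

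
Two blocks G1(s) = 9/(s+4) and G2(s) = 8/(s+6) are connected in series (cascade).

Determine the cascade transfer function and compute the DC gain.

Series: multiply transfer functions. G_eq = 9/(s+4) × 8/(s+6) = 72/((s+4)(s+6)). DC gain = 72/(4×6) = 3.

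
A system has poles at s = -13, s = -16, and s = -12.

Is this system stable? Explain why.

All poles are in the left half-plane. System is stable.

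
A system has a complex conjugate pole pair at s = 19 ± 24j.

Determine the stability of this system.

Real part of poles is 19 (> 0, right half-plane). Unstable.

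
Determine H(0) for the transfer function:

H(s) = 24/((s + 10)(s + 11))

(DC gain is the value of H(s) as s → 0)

DC gain = H(0) = 24/(10 × 11) = 24/110 = 0.2182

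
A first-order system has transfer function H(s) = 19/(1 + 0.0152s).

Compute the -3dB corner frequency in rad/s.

Corner frequency = 1/τ = 1/0.0152 = 65.789 rad/s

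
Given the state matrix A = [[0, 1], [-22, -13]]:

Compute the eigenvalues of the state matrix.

det(A - λI) = λ² - (-13)λ + 22 = (λ - (-2))(λ - (-11)). Eigenvalues: -2, -11.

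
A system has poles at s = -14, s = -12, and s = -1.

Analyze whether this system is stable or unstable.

All poles are in the left half-plane. System is stable.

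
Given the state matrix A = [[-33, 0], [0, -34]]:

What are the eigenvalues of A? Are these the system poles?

For diagonal matrix, eigenvalues are diagonal entries: λ₁ = -33, λ₂ = -34. Eigenvalues of A = system poles.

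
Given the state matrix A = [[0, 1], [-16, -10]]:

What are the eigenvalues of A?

det(A - λI) = λ² - (-10)λ + 16 = (λ - (-2))(λ - (-8)). Eigenvalues: -2, -8.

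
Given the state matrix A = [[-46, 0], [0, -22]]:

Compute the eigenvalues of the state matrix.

For diagonal matrix, eigenvalues are diagonal entries: λ₁ = -46, λ₂ = -22.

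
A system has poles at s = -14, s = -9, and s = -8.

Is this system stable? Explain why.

All poles are in the left half-plane. System is stable.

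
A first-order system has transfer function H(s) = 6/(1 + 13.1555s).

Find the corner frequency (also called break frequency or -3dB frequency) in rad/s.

Corner frequency = 1/τ = 1/13.1555 = 0.076 rad/s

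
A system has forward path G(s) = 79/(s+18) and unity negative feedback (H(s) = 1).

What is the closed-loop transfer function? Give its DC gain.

T(s) = G/(1+GH) = [79/(s+18)] / [1 + 79/(s+18)] = 79/(s+18+79) = 79/(s+97). DC gain = 79/97 = 0.8144.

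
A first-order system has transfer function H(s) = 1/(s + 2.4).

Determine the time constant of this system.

For H(s) = 1/(s + 1/τ), the pole is at -1/τ = -2.4, so τ = 1/2.4 = 0.4167 s.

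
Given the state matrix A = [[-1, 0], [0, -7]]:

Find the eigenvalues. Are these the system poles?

For diagonal matrix, eigenvalues are diagonal entries: λ₁ = -1, λ₂ = -7. Eigenvalues of A = system poles.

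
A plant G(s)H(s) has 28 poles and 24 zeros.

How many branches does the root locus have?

Root locus has n branches where n = number of poles = 28.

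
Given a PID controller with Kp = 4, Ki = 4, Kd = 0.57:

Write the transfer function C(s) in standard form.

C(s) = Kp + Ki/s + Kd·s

Substituting values: C(s) = 4 + 4/s + 0.57s = (0.57s² + 4s + 4)/s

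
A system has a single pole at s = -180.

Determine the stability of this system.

Pole at s = -180 is in the left half-plane. Stable.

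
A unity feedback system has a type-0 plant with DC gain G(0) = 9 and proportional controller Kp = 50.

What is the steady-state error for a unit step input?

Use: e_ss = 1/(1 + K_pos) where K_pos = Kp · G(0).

K_pos = Kp · G(0) = 50 × 9 = 450. e_ss = 1/(1 + 450) = 0.0022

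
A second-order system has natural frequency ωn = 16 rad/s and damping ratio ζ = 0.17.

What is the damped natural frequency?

ωd = ωn√(1 - ζ²) = 16√(1 - 0.17²) = 15.77 rad/s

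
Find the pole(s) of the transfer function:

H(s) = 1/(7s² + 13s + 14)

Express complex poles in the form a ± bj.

Discriminant = 13² - 4×7×14 = 169 - 392 = -223 < 0, so the poles are a complex conjugate pair s = (-13 ± j√223)/(2×7). Real part = -13/(2×7) = -13/14 ≈ -0.9286; imaginary part = ±√223/(2×7) ≈ 1.0667. Poles: s = -0.9286 ± 1.0667j.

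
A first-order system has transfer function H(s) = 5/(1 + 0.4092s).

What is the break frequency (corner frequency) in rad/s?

Corner frequency = 1/τ = 1/0.4092 = 2.444 rad/s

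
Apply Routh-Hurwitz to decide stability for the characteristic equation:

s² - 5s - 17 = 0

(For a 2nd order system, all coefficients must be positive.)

Coefficients: 1, -5, -17. b=-5, c=-17 not positive, so system is unstable.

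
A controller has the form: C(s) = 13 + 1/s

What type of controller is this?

This is a Proportional-Integral (PI) controller.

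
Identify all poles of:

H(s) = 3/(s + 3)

Pole is where denominator = 0: s + 3 = 0, so s = -3.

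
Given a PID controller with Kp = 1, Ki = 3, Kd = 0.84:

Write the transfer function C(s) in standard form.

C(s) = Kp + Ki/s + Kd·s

Substituting values: C(s) = 1 + 3/s + 0.84s = (0.84s² + s + 3)/s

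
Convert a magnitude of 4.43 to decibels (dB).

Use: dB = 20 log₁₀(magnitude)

dB = 20 log₁₀(4.43) = 12.9 dB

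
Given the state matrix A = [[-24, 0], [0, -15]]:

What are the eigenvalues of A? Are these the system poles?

For diagonal matrix, eigenvalues are diagonal entries: λ₁ = -24, λ₂ = -15. Eigenvalues of A = system poles.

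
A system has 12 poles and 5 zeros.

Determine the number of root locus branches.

Root locus has n branches where n = number of poles = 12.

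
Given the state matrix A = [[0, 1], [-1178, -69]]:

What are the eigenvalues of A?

det(A - λI) = λ² - (-69)λ + 1178 = (λ - (-31))(λ - (-38)). Eigenvalues: -31, -38.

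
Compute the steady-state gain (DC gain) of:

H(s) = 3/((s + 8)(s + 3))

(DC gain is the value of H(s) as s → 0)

DC gain = H(0) = 3/(8 × 3) = 3/24 = 0.125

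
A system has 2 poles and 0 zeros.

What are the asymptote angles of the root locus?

n - m = 2 - 0 = 2. Angles: θk = (2k + 1)·180°/2 = 90°, 270°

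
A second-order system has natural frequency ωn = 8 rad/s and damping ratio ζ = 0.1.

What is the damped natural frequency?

ωd = ωn√(1 - ζ²) = 8√(1 - 0.1²) = 7.96 rad/s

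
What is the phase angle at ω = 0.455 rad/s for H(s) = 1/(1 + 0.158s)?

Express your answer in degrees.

Phase = -arctan(ωτ) = -arctan(0.455 × 0.158) = -4.1°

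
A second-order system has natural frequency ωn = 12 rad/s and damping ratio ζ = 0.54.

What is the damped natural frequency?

ωd = ωn√(1 - ζ²) = 12√(1 - 0.54²) = 10.1 rad/s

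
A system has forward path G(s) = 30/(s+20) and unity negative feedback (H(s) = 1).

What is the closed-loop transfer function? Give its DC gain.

T(s) = G/(1+GH) = [30/(s+20)] / [1 + 30/(s+20)] = 30/(s+20+30) = 30/(s+50). DC gain = 30/50 = 0.6.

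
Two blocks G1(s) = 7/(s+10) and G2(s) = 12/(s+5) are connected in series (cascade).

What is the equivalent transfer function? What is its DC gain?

Series: multiply transfer functions. G_eq = 7/(s+10) × 12/(s+5) = 84/((s+10)(s+5)). DC gain = 84/(10×5) = 1.68.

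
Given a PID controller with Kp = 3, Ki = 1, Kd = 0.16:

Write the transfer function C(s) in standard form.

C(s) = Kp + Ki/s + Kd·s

Substituting values: C(s) = 3 + 1/s + 0.16s = (0.16s² + 3s + 1)/s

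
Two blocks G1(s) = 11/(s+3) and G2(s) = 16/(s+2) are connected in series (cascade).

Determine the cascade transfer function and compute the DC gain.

Series: multiply transfer functions. G_eq = 11/(s+3) × 16/(s+2) = 176/((s+3)(s+2)). DC gain = 176/(3×2) = 29.3333.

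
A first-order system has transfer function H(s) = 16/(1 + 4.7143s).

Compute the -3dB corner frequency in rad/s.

Corner frequency = 1/τ = 1/4.7143 = 0.212 rad/s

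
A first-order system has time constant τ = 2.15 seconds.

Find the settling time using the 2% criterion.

For first-order system, 2% settling time ≈ 4τ = 4 × 2.15 = 8.6 s.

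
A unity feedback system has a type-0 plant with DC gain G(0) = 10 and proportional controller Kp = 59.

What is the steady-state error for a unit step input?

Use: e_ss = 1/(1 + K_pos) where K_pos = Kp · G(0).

K_pos = Kp · G(0) = 59 × 10 = 590. e_ss = 1/(1 + 590) = 0.0017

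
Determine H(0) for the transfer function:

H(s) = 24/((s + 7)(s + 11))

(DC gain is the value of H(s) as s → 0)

DC gain = H(0) = 24/(7 × 11) = 24/77 = 0.3117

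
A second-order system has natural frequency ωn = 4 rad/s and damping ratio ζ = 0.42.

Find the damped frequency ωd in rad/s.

ωd = ωn√(1 - ζ²) = 4√(1 - 0.42²) = 3.63 rad/s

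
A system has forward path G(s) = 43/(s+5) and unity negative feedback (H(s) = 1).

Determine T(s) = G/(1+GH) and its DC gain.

T(s) = G/(1+GH) = [43/(s+5)] / [1 + 43/(s+5)] = 43/(s+5+43) = 43/(s+48). DC gain = 43/48 = 0.8958.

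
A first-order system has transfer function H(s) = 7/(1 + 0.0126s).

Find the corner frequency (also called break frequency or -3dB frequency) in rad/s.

Corner frequency = 1/τ = 1/0.0126 = 79.365 rad/s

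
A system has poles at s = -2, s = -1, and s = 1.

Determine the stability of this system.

Pole(s) at s = 1 are not in the left half-plane. System is unstable.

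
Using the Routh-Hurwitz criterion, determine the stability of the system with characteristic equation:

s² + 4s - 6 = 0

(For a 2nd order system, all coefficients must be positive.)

Coefficients: 1, 4, -6. c=-6 not positive, so system is unstable.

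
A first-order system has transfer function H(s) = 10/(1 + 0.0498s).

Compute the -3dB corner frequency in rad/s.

Corner frequency = 1/τ = 1/0.0498 = 20.08 rad/s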